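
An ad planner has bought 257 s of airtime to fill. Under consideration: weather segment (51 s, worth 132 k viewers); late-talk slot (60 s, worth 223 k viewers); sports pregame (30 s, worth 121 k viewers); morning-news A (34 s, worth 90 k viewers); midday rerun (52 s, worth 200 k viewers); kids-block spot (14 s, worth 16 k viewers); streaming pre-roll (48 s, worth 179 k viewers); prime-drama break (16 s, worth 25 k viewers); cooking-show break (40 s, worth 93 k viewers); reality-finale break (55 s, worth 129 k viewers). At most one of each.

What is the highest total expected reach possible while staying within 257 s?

880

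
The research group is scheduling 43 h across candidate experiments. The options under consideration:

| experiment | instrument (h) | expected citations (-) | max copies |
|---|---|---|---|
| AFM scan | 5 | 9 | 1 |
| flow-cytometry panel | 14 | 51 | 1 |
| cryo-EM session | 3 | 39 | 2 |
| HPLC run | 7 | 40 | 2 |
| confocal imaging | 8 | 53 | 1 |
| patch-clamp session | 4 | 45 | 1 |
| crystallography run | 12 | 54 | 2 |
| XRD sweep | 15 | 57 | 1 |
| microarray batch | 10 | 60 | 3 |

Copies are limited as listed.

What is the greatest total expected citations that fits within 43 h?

316

Density check — cryo-EM session 13.00, patch-clamp session 11.25, confocal imaging 6.62 are the best per h.
Greedy by ratio would take AFM scan + 2×cryo-EM session + confocal imaging + patch-clamp session + 2×microarray batch: 43 h used, total 305.
Dropping AFM scan and microarray batch frees 15 h; slotting in 2×HPLC run (14 h) lifts the total to 316 at 42 h.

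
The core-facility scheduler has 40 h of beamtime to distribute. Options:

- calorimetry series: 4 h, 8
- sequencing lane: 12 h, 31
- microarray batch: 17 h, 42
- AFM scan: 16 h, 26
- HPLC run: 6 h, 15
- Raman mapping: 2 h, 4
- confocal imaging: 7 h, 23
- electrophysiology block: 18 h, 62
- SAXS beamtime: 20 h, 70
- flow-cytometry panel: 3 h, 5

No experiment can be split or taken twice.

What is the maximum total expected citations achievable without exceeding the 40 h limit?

136

The ratio ordering already packs tightly: Raman mapping + electrophysiology block + SAXS beamtime, 40 h, 136.
Nothing else within 40 h beats 136.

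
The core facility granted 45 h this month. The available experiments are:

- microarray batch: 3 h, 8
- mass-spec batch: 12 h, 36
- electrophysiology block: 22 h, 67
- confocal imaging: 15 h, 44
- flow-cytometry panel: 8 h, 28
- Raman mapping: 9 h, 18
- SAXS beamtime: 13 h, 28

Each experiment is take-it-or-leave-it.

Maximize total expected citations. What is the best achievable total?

139

Microarray batch + mass-spec batch + electrophysiology block + flow-cytometry panel uses 45 of the 45 h and totals 139.
Electrophysiology block + confocal imaging + flow-cytometry panel (45 h) also reaches 139 — a tie, but nothing goes higher.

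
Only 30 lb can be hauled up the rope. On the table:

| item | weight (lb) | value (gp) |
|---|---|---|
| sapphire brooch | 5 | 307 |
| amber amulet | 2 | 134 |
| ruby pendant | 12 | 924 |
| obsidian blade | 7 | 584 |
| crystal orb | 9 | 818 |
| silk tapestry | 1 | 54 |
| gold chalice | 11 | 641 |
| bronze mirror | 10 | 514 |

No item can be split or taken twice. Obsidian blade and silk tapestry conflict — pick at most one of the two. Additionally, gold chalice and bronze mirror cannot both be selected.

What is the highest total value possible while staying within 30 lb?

Ranking by ratio (value/lb): crystal orb 90.89, obsidian blade 83.43, ruby pendant 77.00, amber amulet 67.00.
Taking amber amulet + ruby pendant + obsidian blade + crystal orb: 30 lb used, 2460 in value.
Runner-up ruby pendant + obsidian blade + crystal orb tops out at 2326.

2460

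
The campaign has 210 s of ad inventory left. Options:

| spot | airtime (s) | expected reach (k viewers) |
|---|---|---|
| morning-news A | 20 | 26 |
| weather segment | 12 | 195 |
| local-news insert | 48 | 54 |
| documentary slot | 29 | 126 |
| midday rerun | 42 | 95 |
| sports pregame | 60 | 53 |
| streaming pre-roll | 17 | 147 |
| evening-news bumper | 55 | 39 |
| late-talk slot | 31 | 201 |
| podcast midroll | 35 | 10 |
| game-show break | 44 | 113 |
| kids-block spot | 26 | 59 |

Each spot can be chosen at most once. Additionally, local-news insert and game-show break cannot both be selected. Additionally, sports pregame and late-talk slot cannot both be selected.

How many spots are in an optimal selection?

Best achievable expected reach is 936.
weather segment + documentary slot + midday rerun + streaming pre-roll + late-talk slot + game-show break + kids-block spot hits 936 at 201 s.
All optima have 7 spots.

7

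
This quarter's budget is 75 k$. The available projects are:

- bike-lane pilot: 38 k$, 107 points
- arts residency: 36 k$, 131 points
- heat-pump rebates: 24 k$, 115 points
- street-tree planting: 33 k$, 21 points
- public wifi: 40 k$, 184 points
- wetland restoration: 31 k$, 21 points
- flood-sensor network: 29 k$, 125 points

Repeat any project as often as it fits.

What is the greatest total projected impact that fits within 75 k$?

345

Taking 3×heat-pump rebates: 72 k$ used, 345 in projected impact.
Every other selection either busts 75 k$ or fails to beat 345.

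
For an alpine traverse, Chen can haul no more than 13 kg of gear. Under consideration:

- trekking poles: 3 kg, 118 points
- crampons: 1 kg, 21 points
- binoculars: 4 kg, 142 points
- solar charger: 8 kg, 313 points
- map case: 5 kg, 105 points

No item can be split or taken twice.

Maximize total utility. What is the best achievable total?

476

The ratio heuristic lands on trekking poles + crampons + solar charger (452) but leaves 1 kg idle.
Dropping trekking poles frees 3 kg; slotting in binoculars (4 kg) lifts the total to 476 at 13 kg.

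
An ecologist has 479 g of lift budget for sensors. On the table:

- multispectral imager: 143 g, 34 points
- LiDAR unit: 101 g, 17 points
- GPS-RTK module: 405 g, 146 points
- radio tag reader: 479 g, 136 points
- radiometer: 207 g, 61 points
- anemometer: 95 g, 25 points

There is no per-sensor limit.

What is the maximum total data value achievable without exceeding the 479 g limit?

Ranking by ratio (data value/g): GPS-RTK module 0.36, radiometer 0.29, radio tag reader 0.28.
Best packing: GPS-RTK module — 405 g, 146 total.

146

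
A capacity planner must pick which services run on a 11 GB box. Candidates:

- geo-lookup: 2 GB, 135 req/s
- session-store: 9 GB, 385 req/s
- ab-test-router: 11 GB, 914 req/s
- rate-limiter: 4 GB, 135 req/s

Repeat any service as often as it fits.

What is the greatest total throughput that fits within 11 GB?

Taking ab-test-router: 11 GB used, 914 in throughput.

914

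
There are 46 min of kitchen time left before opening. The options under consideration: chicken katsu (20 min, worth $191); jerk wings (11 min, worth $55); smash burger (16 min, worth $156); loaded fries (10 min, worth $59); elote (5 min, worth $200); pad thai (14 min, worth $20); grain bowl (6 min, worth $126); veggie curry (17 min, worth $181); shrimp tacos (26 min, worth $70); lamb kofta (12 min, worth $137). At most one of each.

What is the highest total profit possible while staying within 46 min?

Density check — elote 40.00, grain bowl 21.00, lamb kofta 11.42, veggie curry 10.65 are the best per min.
The ratio heuristic lands on elote + grain bowl + veggie curry + lamb kofta (644) but leaves 6 min idle.
Replace lamb kofta with smash burger: the trade gains 19 net, giving 663 at 44 min.

663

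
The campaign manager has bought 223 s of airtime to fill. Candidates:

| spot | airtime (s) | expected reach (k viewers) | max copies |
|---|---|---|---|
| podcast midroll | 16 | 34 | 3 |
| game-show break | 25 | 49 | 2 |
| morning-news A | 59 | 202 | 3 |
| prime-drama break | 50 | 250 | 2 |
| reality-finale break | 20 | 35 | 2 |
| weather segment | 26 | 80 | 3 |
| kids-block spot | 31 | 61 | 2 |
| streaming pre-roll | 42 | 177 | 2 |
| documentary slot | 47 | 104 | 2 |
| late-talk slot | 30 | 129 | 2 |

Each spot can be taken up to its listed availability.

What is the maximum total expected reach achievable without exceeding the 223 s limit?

983

Ranking by ratio (expected reach/s): prime-drama break 5.00, late-talk slot 4.30, streaming pre-roll 4.21, morning-news A 3.42.
Taking the top-ratio spots first gives podcast midroll + 2×prime-drama break + streaming pre-roll + 2×late-talk slot for 969 (218 s).
Replace podcast midroll and late-talk slot with streaming pre-roll: the trade gains 14 net, giving 983 at 214 s.
That's the maximum — no swap from here does better than 983.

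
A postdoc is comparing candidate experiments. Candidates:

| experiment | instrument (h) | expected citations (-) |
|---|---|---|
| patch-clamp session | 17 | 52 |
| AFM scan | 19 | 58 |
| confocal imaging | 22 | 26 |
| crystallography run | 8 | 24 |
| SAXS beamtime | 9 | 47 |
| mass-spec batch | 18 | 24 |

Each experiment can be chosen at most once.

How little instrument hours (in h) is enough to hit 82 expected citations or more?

Look for the lowest-instrument combination reaching 82.
patch-clamp session + SAXS beamtime: 99 expected citations at 26 h.
Any bundle with less than 26 h falls short of 82.

26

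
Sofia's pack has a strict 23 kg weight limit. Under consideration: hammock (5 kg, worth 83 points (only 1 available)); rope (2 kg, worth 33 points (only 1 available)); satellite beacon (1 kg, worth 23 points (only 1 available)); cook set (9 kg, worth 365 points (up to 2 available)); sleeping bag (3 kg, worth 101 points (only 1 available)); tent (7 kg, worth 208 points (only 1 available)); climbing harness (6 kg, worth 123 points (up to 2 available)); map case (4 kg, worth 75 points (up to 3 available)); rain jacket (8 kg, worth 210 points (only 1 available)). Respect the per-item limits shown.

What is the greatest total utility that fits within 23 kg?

864

By utility per kg: cook set 40.56, sleeping bag 33.67, tent 29.71, rain jacket 26.25 lead.
Filling by ratio: satellite beacon + 2×cook set + sleeping bag for 854, with 1 kg left unused.
Dropping satellite beacon frees 1 kg; slotting in rope (2 kg) lifts the total to 864 at 23 kg.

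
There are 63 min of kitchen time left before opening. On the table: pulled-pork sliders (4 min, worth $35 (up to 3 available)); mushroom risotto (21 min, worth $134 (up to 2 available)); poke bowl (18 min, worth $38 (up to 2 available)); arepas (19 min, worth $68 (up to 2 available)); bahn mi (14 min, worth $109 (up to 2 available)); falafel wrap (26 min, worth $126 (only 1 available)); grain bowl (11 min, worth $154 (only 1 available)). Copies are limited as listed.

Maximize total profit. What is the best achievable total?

506

A density-first pass picks 3×pulled-pork sliders + 2×bahn mi + grain bowl — 477 at 51 min.
Replace 3×pulled-pork sliders with mushroom risotto: the trade gains 29 net, giving 506 at 60 min.
No other feasible combination exceeds 506.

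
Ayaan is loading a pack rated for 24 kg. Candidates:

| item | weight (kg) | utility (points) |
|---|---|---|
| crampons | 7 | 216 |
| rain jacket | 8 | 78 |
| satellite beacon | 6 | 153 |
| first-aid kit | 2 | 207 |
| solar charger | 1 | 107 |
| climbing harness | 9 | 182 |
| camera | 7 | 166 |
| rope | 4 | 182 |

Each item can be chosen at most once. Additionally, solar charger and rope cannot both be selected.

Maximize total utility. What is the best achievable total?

849

Crampons + satellite beacon + first-aid kit + solar charger + camera uses 23 of the 24 kg and totals 849.
Runner-up crampons + first-aid kit + climbing harness + rope tops out at 787.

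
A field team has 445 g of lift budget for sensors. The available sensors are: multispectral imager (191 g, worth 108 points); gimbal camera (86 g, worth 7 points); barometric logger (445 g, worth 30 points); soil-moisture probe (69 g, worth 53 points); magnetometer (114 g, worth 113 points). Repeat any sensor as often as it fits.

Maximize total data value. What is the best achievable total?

392

Ranking by ratio (data value/g): magnetometer 0.99, soil-moisture probe 0.77, multispectral imager 0.57, gimbal camera 0.08.
Best packing: soil-moisture probe + 3×magnetometer — 411 g, 392 total.
Every other selection either busts 445 g or fails to beat 392.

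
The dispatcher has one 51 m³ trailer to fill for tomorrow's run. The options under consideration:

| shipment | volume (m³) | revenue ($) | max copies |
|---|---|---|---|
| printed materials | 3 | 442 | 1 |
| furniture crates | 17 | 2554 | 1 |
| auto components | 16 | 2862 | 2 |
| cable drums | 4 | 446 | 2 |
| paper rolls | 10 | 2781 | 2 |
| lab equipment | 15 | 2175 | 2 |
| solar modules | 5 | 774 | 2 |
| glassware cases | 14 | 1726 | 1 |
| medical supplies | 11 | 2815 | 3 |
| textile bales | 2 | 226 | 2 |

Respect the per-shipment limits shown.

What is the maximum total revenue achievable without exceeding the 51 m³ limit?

12442

Filling by ratio: printed materials + 2×paper rolls + solar modules + 2×medical supplies for 12408, with 1 m³ left unused.
The 10 m³ tied up in paper rolls is better spent on medical supplies — total rises to 12442 (51 m³).
No other feasible combination exceeds 12442.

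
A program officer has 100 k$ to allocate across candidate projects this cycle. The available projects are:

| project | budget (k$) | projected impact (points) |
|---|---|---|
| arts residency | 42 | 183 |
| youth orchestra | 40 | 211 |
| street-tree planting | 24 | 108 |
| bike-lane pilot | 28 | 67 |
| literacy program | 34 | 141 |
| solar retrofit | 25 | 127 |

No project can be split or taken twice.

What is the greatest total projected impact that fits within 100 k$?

479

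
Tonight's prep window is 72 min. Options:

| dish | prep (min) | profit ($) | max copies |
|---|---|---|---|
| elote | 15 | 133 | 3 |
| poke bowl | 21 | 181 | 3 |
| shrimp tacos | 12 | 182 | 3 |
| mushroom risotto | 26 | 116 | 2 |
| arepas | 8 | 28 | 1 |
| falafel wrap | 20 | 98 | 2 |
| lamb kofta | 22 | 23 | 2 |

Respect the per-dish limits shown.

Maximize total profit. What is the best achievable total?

Filling by ratio: 2×elote + 3×shrimp tacos for 812, with 6 min left unused.
Dropping elote frees 15 min; slotting in poke bowl (21 min) lifts the total to 860 at 72 min.
Nothing else within 72 min beats 860.

860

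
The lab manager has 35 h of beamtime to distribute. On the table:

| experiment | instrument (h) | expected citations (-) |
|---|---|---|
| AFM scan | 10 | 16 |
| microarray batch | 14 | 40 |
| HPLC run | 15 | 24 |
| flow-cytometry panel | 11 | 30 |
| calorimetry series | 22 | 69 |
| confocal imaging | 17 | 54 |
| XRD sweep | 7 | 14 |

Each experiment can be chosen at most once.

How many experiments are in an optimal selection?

The maximum expected citations within 35 h is 99.
One optimal bundle: flow-cytometry panel + calorimetry series (33 h).
All optima have 2 experiments.

2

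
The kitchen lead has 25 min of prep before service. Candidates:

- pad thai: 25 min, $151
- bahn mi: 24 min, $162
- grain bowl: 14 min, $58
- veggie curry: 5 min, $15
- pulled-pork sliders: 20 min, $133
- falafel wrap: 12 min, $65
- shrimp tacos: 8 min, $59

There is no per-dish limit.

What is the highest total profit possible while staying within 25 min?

The ratio ordering already packs tightly: 3×shrimp tacos, 24 min, 177.

177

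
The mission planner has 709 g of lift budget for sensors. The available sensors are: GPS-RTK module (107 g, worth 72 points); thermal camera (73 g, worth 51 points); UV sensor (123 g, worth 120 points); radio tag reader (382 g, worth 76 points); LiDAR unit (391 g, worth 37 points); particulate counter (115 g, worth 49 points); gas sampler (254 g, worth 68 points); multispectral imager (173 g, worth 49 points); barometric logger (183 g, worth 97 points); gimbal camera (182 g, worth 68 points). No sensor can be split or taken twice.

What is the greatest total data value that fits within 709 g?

408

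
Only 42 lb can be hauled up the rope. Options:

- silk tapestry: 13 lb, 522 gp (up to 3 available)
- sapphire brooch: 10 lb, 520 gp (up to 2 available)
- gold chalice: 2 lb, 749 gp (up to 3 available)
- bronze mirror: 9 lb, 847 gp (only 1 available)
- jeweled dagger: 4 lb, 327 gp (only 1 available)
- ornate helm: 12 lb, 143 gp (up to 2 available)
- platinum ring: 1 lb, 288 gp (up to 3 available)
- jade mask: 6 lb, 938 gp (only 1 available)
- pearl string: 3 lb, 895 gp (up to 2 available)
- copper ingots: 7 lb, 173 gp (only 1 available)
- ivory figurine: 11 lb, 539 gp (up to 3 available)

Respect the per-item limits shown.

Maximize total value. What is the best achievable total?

Filling by ratio: 3×gold chalice + bronze mirror + jeweled dagger + 3×platinum ring + jade mask + 2×pearl string + copper ingots for 7186, with 1 lb left unused.
Replace jeweled dagger and copper ingots with ivory figurine: the trade gains 39 net, giving 7225 at 41 lb.
No other feasible combination exceeds 7225.

7225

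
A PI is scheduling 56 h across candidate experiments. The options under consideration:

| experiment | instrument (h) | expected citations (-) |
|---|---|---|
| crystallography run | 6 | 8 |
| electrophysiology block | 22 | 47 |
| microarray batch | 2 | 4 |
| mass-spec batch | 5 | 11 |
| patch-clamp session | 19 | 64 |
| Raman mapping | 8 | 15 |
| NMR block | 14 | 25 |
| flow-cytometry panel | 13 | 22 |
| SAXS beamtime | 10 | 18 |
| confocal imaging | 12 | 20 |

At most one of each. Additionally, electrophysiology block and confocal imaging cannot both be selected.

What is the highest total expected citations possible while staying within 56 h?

Density check — patch-clamp session 3.37, mass-spec batch 2.20, electrophysiology block 2.14 are the best per h.
Electrophysiology block + microarray batch + mass-spec batch + patch-clamp session + Raman mapping uses 56 of the 56 h and totals 141.
An exhaustive check of the 1024 subsets confirms 141.

141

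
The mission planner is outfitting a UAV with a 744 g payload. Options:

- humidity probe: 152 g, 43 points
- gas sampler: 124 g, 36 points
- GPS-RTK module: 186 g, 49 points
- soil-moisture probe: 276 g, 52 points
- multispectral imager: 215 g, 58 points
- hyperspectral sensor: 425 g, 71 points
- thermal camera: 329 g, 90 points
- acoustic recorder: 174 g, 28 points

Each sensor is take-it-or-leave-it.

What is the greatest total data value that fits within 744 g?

197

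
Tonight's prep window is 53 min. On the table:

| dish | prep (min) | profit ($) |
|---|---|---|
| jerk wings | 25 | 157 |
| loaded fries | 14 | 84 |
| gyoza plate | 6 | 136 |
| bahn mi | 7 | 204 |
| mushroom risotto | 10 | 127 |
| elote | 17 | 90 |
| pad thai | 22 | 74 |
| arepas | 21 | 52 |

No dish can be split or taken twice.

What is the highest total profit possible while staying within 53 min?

Taking jerk wings + gyoza plate + bahn mi + mushroom risotto: 48 min used, 624 in profit.
An exhaustive check of the 256 subsets confirms 624.

624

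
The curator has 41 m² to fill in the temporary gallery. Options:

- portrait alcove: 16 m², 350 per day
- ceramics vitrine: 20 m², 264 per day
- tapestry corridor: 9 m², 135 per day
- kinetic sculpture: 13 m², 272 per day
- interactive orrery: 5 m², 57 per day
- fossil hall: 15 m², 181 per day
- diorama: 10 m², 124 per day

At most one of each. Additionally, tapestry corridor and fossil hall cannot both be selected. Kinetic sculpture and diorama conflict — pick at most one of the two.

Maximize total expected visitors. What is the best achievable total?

757

Portrait alcove + tapestry corridor + kinetic sculpture uses 38 of the 41 m² and totals 757.
That's the maximum — no feasible swap from here does better than 757.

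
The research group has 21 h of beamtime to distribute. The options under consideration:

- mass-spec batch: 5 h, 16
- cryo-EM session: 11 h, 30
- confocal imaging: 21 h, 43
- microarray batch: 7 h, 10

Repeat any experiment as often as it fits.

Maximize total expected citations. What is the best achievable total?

4×mass-spec batch uses 20 of the 21 h and totals 64.

64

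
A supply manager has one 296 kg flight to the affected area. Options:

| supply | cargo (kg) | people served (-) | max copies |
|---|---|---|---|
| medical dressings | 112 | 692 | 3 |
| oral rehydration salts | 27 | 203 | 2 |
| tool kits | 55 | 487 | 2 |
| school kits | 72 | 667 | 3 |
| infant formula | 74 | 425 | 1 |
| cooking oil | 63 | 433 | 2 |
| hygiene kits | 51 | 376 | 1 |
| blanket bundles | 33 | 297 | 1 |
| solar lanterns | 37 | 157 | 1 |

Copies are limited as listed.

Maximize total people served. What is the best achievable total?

2605

The ratio heuristic lands on oral rehydration salts + 3×school kits + blanket bundles (2501) but leaves 20 kg idle.
Replace oral rehydration salts and school kits with 2×tool kits: the trade gains 104 net, giving 2605 at 287 kg.
That's the maximum — no swap from here does better than 2605.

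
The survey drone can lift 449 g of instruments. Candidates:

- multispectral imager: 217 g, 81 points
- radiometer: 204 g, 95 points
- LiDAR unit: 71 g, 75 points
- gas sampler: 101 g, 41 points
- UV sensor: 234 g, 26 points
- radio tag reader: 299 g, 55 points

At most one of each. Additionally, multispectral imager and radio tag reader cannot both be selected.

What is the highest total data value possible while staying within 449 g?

Density check — LiDAR unit 1.06, radiometer 0.47, gas sampler 0.41 are the best per g.
The ratio ordering already packs tightly: radiometer + LiDAR unit + gas sampler, 376 g, 211.

211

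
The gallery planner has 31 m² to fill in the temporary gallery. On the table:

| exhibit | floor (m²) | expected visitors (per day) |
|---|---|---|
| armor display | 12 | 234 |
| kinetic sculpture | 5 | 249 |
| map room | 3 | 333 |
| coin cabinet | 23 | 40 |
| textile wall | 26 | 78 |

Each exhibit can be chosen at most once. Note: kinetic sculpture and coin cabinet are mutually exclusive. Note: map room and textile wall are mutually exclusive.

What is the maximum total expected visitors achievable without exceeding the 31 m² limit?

Density check — map room 111.00, kinetic sculpture 49.80, armor display 19.50, textile wall 3.00 are the best per m².
Taking armor display + kinetic sculpture + map room: 20 m² used, 816 in expected visitors.
Nothing else feasible within 31 m² beats 816.

816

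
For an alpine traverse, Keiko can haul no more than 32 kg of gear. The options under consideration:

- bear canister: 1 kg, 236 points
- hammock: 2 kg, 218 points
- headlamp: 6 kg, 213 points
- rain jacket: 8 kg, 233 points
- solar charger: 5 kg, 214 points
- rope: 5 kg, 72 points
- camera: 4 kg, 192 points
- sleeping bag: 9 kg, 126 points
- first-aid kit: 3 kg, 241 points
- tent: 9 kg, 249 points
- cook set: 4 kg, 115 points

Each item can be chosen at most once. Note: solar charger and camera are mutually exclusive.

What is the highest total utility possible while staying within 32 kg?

Best packing: bear canister + hammock + rain jacket + solar charger + first-aid kit + tent + cook set — 32 kg, 1506 total.
Runner-up bear canister + hammock + headlamp + solar charger + first-aid kit + tent + cook set tops out at 1486.

1506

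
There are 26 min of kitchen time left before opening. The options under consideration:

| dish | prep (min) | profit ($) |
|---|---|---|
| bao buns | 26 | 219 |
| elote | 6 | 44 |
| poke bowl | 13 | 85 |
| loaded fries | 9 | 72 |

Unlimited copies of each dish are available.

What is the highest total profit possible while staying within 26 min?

219

By profit per min: bao buns 8.42, loaded fries 8.00, elote 7.33, poke bowl 6.54 lead.
Bao buns uses 26 of the 26 min and totals 219.
Nothing else within 26 min beats 219.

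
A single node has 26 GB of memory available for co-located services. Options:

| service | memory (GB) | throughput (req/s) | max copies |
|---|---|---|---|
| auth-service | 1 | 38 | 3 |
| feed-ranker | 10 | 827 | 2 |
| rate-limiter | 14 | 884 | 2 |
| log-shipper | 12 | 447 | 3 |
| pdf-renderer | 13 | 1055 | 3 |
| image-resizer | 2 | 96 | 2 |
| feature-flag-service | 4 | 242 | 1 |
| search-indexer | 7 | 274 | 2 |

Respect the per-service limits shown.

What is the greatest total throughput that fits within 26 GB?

2110

Greedy by ratio would take 2×feed-ranker + image-resizer + feature-flag-service: 26 GB used, total 1992.
Replace 2×feed-ranker and image-resizer and feature-flag-service with 2×pdf-renderer: the trade gains 118 net, giving 2110 at 26 GB.
No other feasible combination exceeds 2110.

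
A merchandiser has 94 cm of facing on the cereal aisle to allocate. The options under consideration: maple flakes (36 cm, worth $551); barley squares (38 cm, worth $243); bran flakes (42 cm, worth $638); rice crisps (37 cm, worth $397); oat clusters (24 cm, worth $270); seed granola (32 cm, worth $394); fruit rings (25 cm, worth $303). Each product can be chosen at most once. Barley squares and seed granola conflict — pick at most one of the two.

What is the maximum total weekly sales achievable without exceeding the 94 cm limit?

Greedy by ratio would take maple flakes + bran flakes: 78 cm used, total 1189.
Dropping bran flakes frees 42 cm; slotting in seed granola + fruit rings (57 cm) lifts the total to 1248 at 93 cm.

1248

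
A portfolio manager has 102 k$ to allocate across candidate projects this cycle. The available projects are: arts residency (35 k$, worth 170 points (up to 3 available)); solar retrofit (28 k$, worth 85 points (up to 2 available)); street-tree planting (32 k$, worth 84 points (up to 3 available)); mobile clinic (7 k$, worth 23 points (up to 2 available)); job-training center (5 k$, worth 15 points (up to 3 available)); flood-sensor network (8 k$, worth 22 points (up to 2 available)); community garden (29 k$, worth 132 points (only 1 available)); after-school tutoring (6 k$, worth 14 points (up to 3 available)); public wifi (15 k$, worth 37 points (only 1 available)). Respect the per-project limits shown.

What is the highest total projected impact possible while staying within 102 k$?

Taking 2×arts residency + community garden: 99 k$ used, 472 in projected impact.
The spare 3 k$ is too small for any remaining project, and no exchange beats 472.

472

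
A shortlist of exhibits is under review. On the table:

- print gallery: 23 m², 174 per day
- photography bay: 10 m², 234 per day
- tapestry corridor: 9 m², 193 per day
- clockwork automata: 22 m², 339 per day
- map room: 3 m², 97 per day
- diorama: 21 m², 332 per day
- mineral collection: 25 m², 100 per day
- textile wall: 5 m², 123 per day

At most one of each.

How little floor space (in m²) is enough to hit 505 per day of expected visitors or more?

Need the lightest bundle worth ≥ 505.
photography bay + tapestry corridor + map room reaches 524 using 22 m².
Below 22 m² the best achievable stays under 505.

22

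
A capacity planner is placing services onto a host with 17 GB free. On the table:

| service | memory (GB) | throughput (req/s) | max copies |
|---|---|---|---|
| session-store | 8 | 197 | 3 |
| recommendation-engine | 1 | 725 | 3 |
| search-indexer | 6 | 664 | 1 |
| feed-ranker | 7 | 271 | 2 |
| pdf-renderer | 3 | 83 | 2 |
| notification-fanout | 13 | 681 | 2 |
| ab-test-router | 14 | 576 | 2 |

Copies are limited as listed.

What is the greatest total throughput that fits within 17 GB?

Ranking by ratio (throughput/GB): recommendation-engine 725.00, search-indexer 110.67, notification-fanout 52.38, ab-test-router 41.14.
3×recommendation-engine + search-indexer + feed-ranker uses 16 of the 17 GB and totals 3110.

3110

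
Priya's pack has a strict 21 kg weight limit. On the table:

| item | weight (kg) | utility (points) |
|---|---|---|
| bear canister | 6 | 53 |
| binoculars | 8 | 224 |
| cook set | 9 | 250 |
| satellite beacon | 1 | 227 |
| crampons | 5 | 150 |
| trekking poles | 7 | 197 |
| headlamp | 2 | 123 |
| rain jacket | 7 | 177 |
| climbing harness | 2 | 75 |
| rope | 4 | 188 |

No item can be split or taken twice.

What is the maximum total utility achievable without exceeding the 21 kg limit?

Density check — satellite beacon 227.00, headlamp 61.50, rope 47.00 are the best per kg.
Satellite beacon + crampons + trekking poles + headlamp + climbing harness + rope uses 21 of the 21 kg and totals 960.
Nothing else within 21 kg beats 960.

960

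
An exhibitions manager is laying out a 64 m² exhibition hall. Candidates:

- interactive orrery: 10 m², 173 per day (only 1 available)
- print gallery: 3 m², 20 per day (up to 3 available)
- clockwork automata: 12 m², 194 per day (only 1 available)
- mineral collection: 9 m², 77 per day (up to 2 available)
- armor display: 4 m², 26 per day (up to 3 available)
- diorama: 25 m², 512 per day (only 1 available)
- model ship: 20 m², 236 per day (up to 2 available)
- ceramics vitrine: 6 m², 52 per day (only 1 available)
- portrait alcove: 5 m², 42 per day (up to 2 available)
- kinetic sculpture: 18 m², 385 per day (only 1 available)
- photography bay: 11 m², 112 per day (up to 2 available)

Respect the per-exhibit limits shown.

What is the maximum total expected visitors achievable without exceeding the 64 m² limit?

Ranking by ratio (expected visitors/m²): kinetic sculpture 21.39, diorama 20.48, interactive orrery 17.30.
Best packing: interactive orrery + diorama + kinetic sculpture + photography bay — 64 m², 1182 total.

1182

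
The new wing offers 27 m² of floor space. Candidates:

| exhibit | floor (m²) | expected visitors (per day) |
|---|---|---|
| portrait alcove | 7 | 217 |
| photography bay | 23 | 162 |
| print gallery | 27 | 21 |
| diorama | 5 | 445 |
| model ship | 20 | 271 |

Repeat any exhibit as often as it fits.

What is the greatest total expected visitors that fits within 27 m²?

2225

Taking 5×diorama: 25 m² used, 2225 in expected visitors.
Nothing else within 27 m² beats 2225.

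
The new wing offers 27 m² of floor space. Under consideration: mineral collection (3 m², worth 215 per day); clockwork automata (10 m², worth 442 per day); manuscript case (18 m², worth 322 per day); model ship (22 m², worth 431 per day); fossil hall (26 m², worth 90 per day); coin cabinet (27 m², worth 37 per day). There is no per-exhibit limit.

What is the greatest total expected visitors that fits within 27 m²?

1935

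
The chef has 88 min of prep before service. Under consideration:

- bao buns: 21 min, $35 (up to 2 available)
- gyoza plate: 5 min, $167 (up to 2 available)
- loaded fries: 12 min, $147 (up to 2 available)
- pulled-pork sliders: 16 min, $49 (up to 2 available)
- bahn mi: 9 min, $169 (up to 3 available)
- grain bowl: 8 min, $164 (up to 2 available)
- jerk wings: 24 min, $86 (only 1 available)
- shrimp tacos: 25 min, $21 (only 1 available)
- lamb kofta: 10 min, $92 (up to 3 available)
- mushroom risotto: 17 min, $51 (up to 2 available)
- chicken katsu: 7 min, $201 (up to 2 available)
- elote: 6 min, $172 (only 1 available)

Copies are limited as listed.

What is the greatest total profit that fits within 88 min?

The ratio ordering already packs tightly: 2×gyoza plate + loaded fries + 3×bahn mi + 2×grain bowl + 2×chicken katsu + elote, 85 min, 1890.
Nothing else within 88 min beats 1890.

1890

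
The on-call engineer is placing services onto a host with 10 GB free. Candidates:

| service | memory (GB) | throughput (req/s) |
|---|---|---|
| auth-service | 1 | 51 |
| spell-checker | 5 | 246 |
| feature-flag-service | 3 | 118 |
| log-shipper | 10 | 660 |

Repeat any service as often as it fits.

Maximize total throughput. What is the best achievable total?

660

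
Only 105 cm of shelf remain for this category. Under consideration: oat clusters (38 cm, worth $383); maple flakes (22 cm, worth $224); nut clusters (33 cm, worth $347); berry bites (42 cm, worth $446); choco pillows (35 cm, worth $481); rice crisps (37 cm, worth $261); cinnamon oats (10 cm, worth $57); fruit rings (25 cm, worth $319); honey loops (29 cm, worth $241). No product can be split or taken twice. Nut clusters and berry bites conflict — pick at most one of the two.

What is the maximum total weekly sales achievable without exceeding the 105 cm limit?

Taking berry bites + choco pillows + fruit rings: 102 cm used, 1246 in weekly sales.

1246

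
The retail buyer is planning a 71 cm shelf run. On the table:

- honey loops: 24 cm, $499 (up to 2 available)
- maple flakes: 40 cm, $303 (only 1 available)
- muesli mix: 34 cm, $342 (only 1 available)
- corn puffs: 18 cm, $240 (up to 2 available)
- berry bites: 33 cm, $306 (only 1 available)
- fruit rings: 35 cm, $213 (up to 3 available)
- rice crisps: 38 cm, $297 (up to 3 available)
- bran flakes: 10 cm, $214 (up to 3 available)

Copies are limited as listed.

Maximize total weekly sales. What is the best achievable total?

Filling by ratio: honey loops + 3×bran flakes for 1141, with 17 cm left unused.
The 10 cm tied up in bran flakes is better spent on honey loops — total rises to 1426 (68 cm).
No other feasible combination exceeds 1426.

1426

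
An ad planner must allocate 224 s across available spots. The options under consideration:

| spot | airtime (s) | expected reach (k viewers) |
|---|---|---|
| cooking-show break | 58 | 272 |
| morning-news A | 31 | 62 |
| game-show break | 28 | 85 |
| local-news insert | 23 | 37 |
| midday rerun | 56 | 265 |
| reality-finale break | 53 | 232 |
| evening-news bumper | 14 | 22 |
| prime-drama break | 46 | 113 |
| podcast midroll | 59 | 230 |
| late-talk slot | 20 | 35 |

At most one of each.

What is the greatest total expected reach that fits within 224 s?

891

Density check — midday rerun 4.73, cooking-show break 4.69, reality-finale break 4.38 are the best per s.
Taking the top-ratio spots first gives cooking-show break + game-show break + midday rerun + reality-finale break + late-talk slot for 889 (215 s).
Dropping late-talk slot frees 20 s; slotting in local-news insert (23 s) lifts the total to 891 at 218 s.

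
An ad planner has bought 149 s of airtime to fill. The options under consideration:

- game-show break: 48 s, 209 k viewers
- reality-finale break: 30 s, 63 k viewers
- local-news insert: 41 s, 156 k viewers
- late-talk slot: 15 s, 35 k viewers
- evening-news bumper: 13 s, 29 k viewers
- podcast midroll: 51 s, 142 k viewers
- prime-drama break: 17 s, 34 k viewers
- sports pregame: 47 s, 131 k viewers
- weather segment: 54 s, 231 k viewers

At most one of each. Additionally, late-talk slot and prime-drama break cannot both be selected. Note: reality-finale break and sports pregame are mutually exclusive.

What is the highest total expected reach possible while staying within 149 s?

596

Taking game-show break + local-news insert + weather segment: 143 s used, 596 in expected reach.
An exhaustive check of the 512 subsets confirms 596.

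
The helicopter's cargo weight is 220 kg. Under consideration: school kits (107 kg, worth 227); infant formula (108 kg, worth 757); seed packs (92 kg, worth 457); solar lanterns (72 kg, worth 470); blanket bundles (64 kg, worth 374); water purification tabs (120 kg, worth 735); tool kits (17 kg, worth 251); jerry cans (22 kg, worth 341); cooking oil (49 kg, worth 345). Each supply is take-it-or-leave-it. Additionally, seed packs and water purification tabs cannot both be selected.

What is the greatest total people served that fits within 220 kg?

Filling by ratio: infant formula + tool kits + jerry cans + cooking oil for 1694, with 24 kg left unused.
Dropping cooking oil frees 49 kg; slotting in solar lanterns (72 kg) lifts the total to 1819 at 219 kg.
Next best is infant formula + blanket bundles + tool kits + jerry cans at 1723 (211 kg) — short by 96.

1819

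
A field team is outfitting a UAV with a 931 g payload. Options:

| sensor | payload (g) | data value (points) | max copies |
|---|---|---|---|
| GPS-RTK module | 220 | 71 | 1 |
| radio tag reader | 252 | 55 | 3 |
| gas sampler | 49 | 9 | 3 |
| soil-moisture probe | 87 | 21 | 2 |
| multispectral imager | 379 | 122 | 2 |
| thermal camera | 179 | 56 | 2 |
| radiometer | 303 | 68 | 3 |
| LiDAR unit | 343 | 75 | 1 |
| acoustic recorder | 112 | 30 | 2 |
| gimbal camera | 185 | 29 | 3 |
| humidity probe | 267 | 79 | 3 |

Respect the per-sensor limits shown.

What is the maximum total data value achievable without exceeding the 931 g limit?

Density check — GPS-RTK module 0.32, multispectral imager 0.32, thermal camera 0.31 are the best per g.
A density-first pass picks GPS-RTK module + multispectral imager + thermal camera + acoustic recorder — 279 at 890 g.
Dropping GPS-RTK module and thermal camera frees 399 g; slotting in gas sampler + multispectral imager (428 g) lifts the total to 283 at 919 g.
Every other selection either busts 931 g or exceeds an availability limit or fails to beat 283.

283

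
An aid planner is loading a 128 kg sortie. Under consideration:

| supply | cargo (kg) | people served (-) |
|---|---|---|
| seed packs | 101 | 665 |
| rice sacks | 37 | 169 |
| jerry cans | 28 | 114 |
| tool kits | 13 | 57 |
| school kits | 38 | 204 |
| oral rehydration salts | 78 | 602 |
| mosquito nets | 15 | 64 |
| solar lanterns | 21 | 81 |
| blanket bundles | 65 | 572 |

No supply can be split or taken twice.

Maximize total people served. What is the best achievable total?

Ranking by ratio (people served/kg): blanket bundles 8.80, oral rehydration salts 7.72, seed packs 6.58, school kits 5.37.
A density-first pass picks tool kits + school kits + blanket bundles — 833 at 116 kg.
The 13 kg tied up in tool kits is better spent on solar lanterns — total rises to 857 (124 kg).
The spare 4 kg is too small for any remaining supply, and no exchange beats 857.

857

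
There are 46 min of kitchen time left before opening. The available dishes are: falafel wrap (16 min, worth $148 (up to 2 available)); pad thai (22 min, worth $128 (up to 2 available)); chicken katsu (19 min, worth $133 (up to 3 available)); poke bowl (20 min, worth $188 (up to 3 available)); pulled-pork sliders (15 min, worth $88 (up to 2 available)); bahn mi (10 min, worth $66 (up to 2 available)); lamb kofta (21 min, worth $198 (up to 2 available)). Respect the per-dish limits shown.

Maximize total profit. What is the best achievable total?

A density-first pass picks 2×lamb kofta — 396 at 42 min.
Dropping 2×lamb kofta frees 42 min; slotting in falafel wrap + poke bowl + bahn mi (46 min) lifts the total to 402 at 46 min.

402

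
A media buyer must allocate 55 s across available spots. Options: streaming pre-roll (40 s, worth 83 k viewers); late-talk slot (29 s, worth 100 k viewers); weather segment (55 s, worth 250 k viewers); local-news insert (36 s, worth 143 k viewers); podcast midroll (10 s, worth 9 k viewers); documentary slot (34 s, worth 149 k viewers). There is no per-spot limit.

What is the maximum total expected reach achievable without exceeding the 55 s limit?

Density check — weather segment 4.55, documentary slot 4.38, local-news insert 3.97 are the best per s.
Weather segment uses 55 of the 55 s and totals 250.
Nothing else within 55 s beats 250.

250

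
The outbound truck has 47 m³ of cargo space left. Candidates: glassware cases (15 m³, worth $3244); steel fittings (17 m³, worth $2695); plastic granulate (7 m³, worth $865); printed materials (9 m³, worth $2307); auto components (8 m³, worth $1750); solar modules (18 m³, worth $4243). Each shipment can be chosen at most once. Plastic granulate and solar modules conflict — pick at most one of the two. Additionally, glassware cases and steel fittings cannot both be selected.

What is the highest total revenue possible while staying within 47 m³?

9794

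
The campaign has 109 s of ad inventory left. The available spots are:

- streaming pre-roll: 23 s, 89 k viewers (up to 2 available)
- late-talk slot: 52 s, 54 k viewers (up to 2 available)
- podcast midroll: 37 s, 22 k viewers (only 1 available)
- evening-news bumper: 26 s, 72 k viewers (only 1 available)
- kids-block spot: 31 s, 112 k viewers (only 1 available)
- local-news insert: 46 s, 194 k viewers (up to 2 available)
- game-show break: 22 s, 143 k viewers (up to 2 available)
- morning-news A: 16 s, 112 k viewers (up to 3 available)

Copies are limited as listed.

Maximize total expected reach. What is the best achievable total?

622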